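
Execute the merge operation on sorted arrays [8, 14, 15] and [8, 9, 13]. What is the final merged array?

Merging process:

Compare 8 vs 8: take 8 from left. Merged: [8]
Compare 14 vs 8: take 8 from right. Merged: [8, 8]
Compare 14 vs 9: take 9 from right. Merged: [8, 8, 9]
Compare 14 vs 13: take 13 from right. Merged: [8, 8, 9, 13]
Append remaining from left: [14, 15]. Merged: [8, 8, 9, 13, 14, 15]

Final merged array: [8, 8, 9, 13, 14, 15]
Total comparisons: 4

The merged array is [8, 8, 9, 13, 14, 15], requiring 4 comparisons. The merge step runs in O(n) time where n is the total number of elements.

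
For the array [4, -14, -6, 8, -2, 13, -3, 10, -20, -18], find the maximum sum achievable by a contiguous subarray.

Using Kadane's algorithm on [4, -14, -6, 8, -2, 13, -3, 10, -20, -18]:

Scanning through the array:
Position 1 (value -14): max_ending_here = -10, max_so_far = 4
Position 2 (value -6): max_ending_here = -6, max_so_far = 4
Position 3 (value 8): max_ending_here = 8, max_so_far = 8
Position 4 (value -2): max_ending_here = 6, max_so_far = 8
Position 5 (value 13): max_ending_here = 19, max_so_far = 19
Position 6 (value -3): max_ending_here = 16, max_so_far = 19
Position 7 (value 10): max_ending_here = 26, max_so_far = 26
Position 8 (value -20): max_ending_here = 6, max_so_far = 26
Position 9 (value -18): max_ending_here = -12, max_so_far = 26

Maximum subarray: [8, -2, 13, -3, 10]
Maximum sum: 26

The maximum subarray is [8, -2, 13, -3, 10] with sum 26. This subarray runs from index 3 to index 7.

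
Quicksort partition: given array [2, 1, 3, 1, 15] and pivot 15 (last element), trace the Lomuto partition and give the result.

Lomuto partition with pivot = 15:

Initial array: [2, 1, 3, 1, 15]

arr[0]=2 <= 15: swap with position 0, array becomes [2, 1, 3, 1, 15]
arr[1]=1 <= 15: swap with position 1, array becomes [2, 1, 3, 1, 15]
arr[2]=3 <= 15: swap with position 2, array becomes [2, 1, 3, 1, 15]
arr[3]=1 <= 15: swap with position 3, array becomes [2, 1, 3, 1, 15]

Place pivot at position 4: [2, 1, 3, 1, 15]
Pivot position: 4

After partitioning with pivot 15, the array becomes [2, 1, 3, 1, 15]. The pivot is placed at index 4. All elements to the left of the pivot are <= 15, and all elements to the right are > 15.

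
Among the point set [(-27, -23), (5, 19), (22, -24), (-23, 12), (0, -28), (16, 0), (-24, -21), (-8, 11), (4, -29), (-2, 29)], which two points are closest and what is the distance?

Computing all pairwise distances among 10 points:

d((-27, -23), (5, 19)) = 52.8015
d((-27, -23), (22, -24)) = 49.0102
d((-27, -23), (-23, 12)) = 35.2278
d((-27, -23), (0, -28)) = 27.4591
d((-27, -23), (16, 0)) = 48.7647
d((-27, -23), (-24, -21)) = 3.6056 <-- minimum
d((-27, -23), (-8, 11)) = 38.9487
d((-27, -23), (4, -29)) = 31.5753
d((-27, -23), (-2, 29)) = 57.6975
d((5, 19), (22, -24)) = 46.2385
d((5, 19), (-23, 12)) = 28.8617
d((5, 19), (0, -28)) = 47.2652
d((5, 19), (16, 0)) = 21.9545
d((5, 19), (-24, -21)) = 49.4065
d((5, 19), (-8, 11)) = 15.2643
d((5, 19), (4, -29)) = 48.0104
d((5, 19), (-2, 29)) = 12.2066
d((22, -24), (-23, 12)) = 57.6281
d((22, -24), (0, -28)) = 22.3607
d((22, -24), (16, 0)) = 24.7386
d((22, -24), (-24, -21)) = 46.0977
d((22, -24), (-8, 11)) = 46.0977
d((22, -24), (4, -29)) = 18.6815
d((22, -24), (-2, 29)) = 58.1808
d((-23, 12), (0, -28)) = 46.1411
d((-23, 12), (16, 0)) = 40.8044
d((-23, 12), (-24, -21)) = 33.0151
d((-23, 12), (-8, 11)) = 15.0333
d((-23, 12), (4, -29)) = 49.0918
d((-23, 12), (-2, 29)) = 27.0185
d((0, -28), (16, 0)) = 32.249
d((0, -28), (-24, -21)) = 25.0
d((0, -28), (-8, 11)) = 39.8121
d((0, -28), (4, -29)) = 4.1231
d((0, -28), (-2, 29)) = 57.0351
d((16, 0), (-24, -21)) = 45.1774
d((16, 0), (-8, 11)) = 26.4008
d((16, 0), (4, -29)) = 31.3847
d((16, 0), (-2, 29)) = 34.1321
d((-24, -21), (-8, 11)) = 35.7771
d((-24, -21), (4, -29)) = 29.1204
d((-24, -21), (-2, 29)) = 54.626
d((-8, 11), (4, -29)) = 41.7612
d((-8, 11), (-2, 29)) = 18.9737
d((4, -29), (-2, 29)) = 58.3095

Closest pair: (-27, -23) and (-24, -21) with distance 3.6056

The closest pair is (-27, -23) and (-24, -21) with Euclidean distance 3.6056. For 10 points, brute-force pairwise comparison is shown above. For large n, the divide-and-conquer algorithm (sort by x, recurse on halves, check the dividing strip) achieves O(n log n).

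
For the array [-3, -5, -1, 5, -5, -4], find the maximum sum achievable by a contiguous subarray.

Using Kadane's algorithm on [-3, -5, -1, 5, -5, -4]:

Scanning through the array:
Position 1 (value -5): max_ending_here = -5, max_so_far = -3
Position 2 (value -1): max_ending_here = -1, max_so_far = -1
Position 3 (value 5): max_ending_here = 5, max_so_far = 5
Position 4 (value -5): max_ending_here = 0, max_so_far = 5
Position 5 (value -4): max_ending_here = -4, max_so_far = 5

Maximum subarray: [5]
Maximum sum: 5

The maximum subarray is [5] with sum 5. This subarray runs from index 3 to index 3.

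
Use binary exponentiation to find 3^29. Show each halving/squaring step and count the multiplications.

Computing 3^29 by squaring (build up from 3^1; each line after the first costs one multiplication):

3^1 = 3
3^2 = (3^1)^2 = 3^2 = 9
3^3 = 3 * 3^2 = 3 * 9 = 27
3^6 = (3^3)^2 = 27^2 = 729
3^7 = 3 * 3^6 = 3 * 729 = 2187
3^14 = (3^7)^2 = 2187^2 = 4782969
3^28 = (3^14)^2 = 4782969^2 = 22876792454961
3^29 = 3 * 3^28 = 3 * 22876792454961 = 68630377364883

Result: 68630377364883
Multiplications needed: 7 (7 lines after 3^1)

3^29 = 68630377364883. Using exponentiation by squaring, this requires 7 multiplications. The key idea: if the exponent is even, square the half-power; if odd, multiply by the base once.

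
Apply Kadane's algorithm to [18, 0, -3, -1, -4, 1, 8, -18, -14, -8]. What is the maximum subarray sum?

Using Kadane's algorithm on [18, 0, -3, -1, -4, 1, 8, -18, -14, -8]:

Scanning through the array:
Position 1 (value 0): max_ending_here = 18, max_so_far = 18
Position 2 (value -3): max_ending_here = 15, max_so_far = 18
Position 3 (value -1): max_ending_here = 14, max_so_far = 18
Position 4 (value -4): max_ending_here = 10, max_so_far = 18
Position 5 (value 1): max_ending_here = 11, max_so_far = 18
Position 6 (value 8): max_ending_here = 19, max_so_far = 19
Position 7 (value -18): max_ending_here = 1, max_so_far = 19
Position 8 (value -14): max_ending_here = -13, max_so_far = 19
Position 9 (value -8): max_ending_here = -8, max_so_far = 19

Maximum subarray: [18, 0, -3, -1, -4, 1, 8]
Maximum sum: 19

The maximum subarray is [18, 0, -3, -1, -4, 1, 8] with sum 19. This subarray runs from index 0 to index 6.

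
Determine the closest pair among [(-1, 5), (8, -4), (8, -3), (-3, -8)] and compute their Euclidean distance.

Computing all pairwise distances among 4 points:

d((-1, 5), (8, -4)) = 12.7279
d((-1, 5), (8, -3)) = 12.0416
d((-1, 5), (-3, -8)) = 13.1529
d((8, -4), (8, -3)) = 1.0 <-- minimum
d((8, -4), (-3, -8)) = 11.7047
d((8, -3), (-3, -8)) = 12.083

Closest pair: (8, -4) and (8, -3) with distance 1.0

The closest pair is (8, -4) and (8, -3) with Euclidean distance 1.0. For 4 points, brute-force pairwise comparison is shown above. For large n, the divide-and-conquer algorithm (sort by x, recurse on halves, check the dividing strip) achieves O(n log n).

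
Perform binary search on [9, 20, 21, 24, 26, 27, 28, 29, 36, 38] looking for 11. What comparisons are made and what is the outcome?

Binary search for 11 in [9, 20, 21, 24, 26, 27, 28, 29, 36, 38]:

lo=0, hi=9, mid=4, arr[mid]=26 -> 26 > 11, search left half
lo=0, hi=3, mid=1, arr[mid]=20 -> 20 > 11, search left half
lo=0, hi=0, mid=0, arr[mid]=9 -> 9 < 11, search right half
lo=1 > hi=0, target 11 not found

Binary search determines that 11 is not in the array after 3 comparisons. The search space was exhausted without finding the target.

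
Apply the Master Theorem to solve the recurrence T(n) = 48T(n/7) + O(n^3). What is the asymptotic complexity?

Master Theorem for T(n) = 48T(n/7) + O(n^3):

a = 48, b = 7, c = 3
log_b(a) = log_7(48) = 1.9894

Case 3: c = 3 > log_7(48) = 1.9894
T(n) = O(n^3) = O(n^3)

For T(n) = 48T(n/7) + O(n^3): log_7(48) = 1.9894. This is Case 3 of the Master Theorem (c > log_b(a), work dominated by root), giving O(n^3).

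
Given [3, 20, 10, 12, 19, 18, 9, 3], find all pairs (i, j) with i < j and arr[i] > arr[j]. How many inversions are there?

Finding inversions in [3, 20, 10, 12, 19, 18, 9, 3]:

(1, 2): arr[1]=20 > arr[2]=10
(1, 3): arr[1]=20 > arr[3]=12
(1, 4): arr[1]=20 > arr[4]=19
(1, 5): arr[1]=20 > arr[5]=18
(1, 6): arr[1]=20 > arr[6]=9
(1, 7): arr[1]=20 > arr[7]=3
(2, 6): arr[2]=10 > arr[6]=9
(2, 7): arr[2]=10 > arr[7]=3
(3, 6): arr[3]=12 > arr[6]=9
(3, 7): arr[3]=12 > arr[7]=3
(4, 5): arr[4]=19 > arr[5]=18
(4, 6): arr[4]=19 > arr[6]=9
(4, 7): arr[4]=19 > arr[7]=3
(5, 6): arr[5]=18 > arr[6]=9
(5, 7): arr[5]=18 > arr[7]=3
(6, 7): arr[6]=9 > arr[7]=3

Total inversions: 16

The array has 16 inversion(s): (1,2), (1,3), (1,4), (1,5), (1,6), (1,7), (2,6), (2,7), (3,6), (3,7), (4,5), (4,6), (4,7), (5,6), (5,7), (6,7). Each pair (i,j) satisfies i < j and arr[i] > arr[j].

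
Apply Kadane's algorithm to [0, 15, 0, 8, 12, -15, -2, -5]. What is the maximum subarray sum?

Using Kadane's algorithm on [0, 15, 0, 8, 12, -15, -2, -5]:

Scanning through the array:
Position 1 (value 15): max_ending_here = 15, max_so_far = 15
Position 2 (value 0): max_ending_here = 15, max_so_far = 15
Position 3 (value 8): max_ending_here = 23, max_so_far = 23
Position 4 (value 12): max_ending_here = 35, max_so_far = 35
Position 5 (value -15): max_ending_here = 20, max_so_far = 35
Position 6 (value -2): max_ending_here = 18, max_so_far = 35
Position 7 (value -5): max_ending_here = 13, max_so_far = 35

Maximum subarray: [0, 15, 0, 8, 12]
Maximum sum: 35

The maximum subarray is [0, 15, 0, 8, 12] with sum 35. This subarray runs from index 0 to index 4.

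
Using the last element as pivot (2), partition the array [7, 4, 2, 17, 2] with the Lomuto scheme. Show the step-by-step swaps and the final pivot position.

Lomuto partition with pivot = 2:

Initial array: [7, 4, 2, 17, 2]

arr[0]=7 > 2: no swap
arr[1]=4 > 2: no swap
arr[2]=2 <= 2: swap with position 0, array becomes [2, 4, 7, 17, 2]
arr[3]=17 > 2: no swap

Place pivot at position 1: [2, 2, 7, 17, 4]
Pivot position: 1

After partitioning with pivot 2, the array becomes [2, 2, 7, 17, 4]. The pivot is placed at index 1. All elements to the left of the pivot are <= 2, and all elements to the right are > 2.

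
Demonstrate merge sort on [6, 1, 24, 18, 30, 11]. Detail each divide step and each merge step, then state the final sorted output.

Merge sort trace:

Split: [6, 1, 24, 18, 30, 11] -> [6, 1, 24] and [18, 30, 11]
  Split: [6, 1, 24] -> [6] and [1, 24]
    Split: [1, 24] -> [1] and [24]
    Merge: [1] + [24] -> [1, 24]
  Merge: [6] + [1, 24] -> [1, 6, 24]
  Split: [18, 30, 11] -> [18] and [30, 11]
    Split: [30, 11] -> [30] and [11]
    Merge: [30] + [11] -> [11, 30]
  Merge: [18] + [11, 30] -> [11, 18, 30]
Merge: [1, 6, 24] + [11, 18, 30] -> [1, 6, 11, 18, 24, 30]

Final sorted array: [1, 6, 11, 18, 24, 30]

The merge sort proceeds by recursively splitting the array and merging sorted halves.
After all merges, the sorted array is [1, 6, 11, 18, 24, 30].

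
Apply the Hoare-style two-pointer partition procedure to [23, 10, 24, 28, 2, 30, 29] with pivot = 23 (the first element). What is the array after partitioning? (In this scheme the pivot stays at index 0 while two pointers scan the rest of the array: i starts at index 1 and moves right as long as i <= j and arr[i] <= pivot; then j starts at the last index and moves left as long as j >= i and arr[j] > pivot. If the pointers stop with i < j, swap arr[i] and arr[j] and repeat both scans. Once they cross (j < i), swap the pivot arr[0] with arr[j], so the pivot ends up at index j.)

Hoare-style two-pointer partition with pivot = 23:

Initial array: [23, 10, 24, 28, 2, 30, 29]

Pointers start at i = 1, j = 6.
i stops at index 2 (arr[2]=24 > 23), j stops at index 4 (arr[4]=2 <= 23): swap arr[2] and arr[4], array becomes [23, 10, 2, 28, 24, 30, 29]
i ends at 3, j ends at 2: the pointers have crossed (j < i), so scanning stops.

Swap pivot arr[0] with arr[2] to place pivot at position 2: [2, 10, 23, 28, 24, 30, 29]
Pivot position: 2

After partitioning with pivot 23, the array becomes [2, 10, 23, 28, 24, 30, 29]. The pivot is placed at index 2. All elements to the left of the pivot are <= 23, and all elements to the right are > 23.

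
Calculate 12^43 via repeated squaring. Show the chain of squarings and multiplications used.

Computing 12^43 by squaring (build up from 12^1; each line after the first costs one multiplication):

12^1 = 12
12^2 = (12^1)^2 = 12^2 = 144
12^4 = (12^2)^2 = 144^2 = 20736
12^5 = 12 * 12^4 = 12 * 20736 = 248832
12^10 = (12^5)^2 = 248832^2 = 61917364224
12^20 = (12^10)^2 = 61917364224^2 = 3833759992447475122176
12^21 = 12 * 12^20 = 12 * 3833759992447475122176 = 46005119909369701466112
12^42 = (12^21)^2 = 46005119909369701466112^2 = 2116471057875484488839167999221661362284396544
12^43 = 12 * 12^42 = 12 * 2116471057875484488839167999221661362284396544 = 25397652694505813866070015990659936347412758528

Result: 25397652694505813866070015990659936347412758528
Multiplications needed: 8 (8 lines after 12^1)

12^43 = 25397652694505813866070015990659936347412758528. Using exponentiation by squaring, this requires 8 multiplications. The key idea: if the exponent is even, square the half-power; if odd, multiply by the base once.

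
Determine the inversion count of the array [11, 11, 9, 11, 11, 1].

Finding inversions in [11, 11, 9, 11, 11, 1]:

(0, 2): arr[0]=11 > arr[2]=9
(0, 5): arr[0]=11 > arr[5]=1
(1, 2): arr[1]=11 > arr[2]=9
(1, 5): arr[1]=11 > arr[5]=1
(2, 5): arr[2]=9 > arr[5]=1
(3, 5): arr[3]=11 > arr[5]=1
(4, 5): arr[4]=11 > arr[5]=1

Total inversions: 7

The array has 7 inversion(s): (0,2), (0,5), (1,2), (1,5), (2,5), (3,5), (4,5). Each pair (i,j) satisfies i < j and arr[i] > arr[j].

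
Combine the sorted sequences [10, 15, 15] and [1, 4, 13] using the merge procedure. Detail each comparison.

Merging process:

Compare 10 vs 1: take 1 from right. Merged: [1]
Compare 10 vs 4: take 4 from right. Merged: [1, 4]
Compare 10 vs 13: take 10 from left. Merged: [1, 4, 10]
Compare 15 vs 13: take 13 from right. Merged: [1, 4, 10, 13]
Append remaining from left: [15, 15]. Merged: [1, 4, 10, 13, 15, 15]

Final merged array: [1, 4, 10, 13, 15, 15]
Total comparisons: 4

The merged array is [1, 4, 10, 13, 15, 15], requiring 4 comparisons. The merge step runs in O(n) time where n is the total number of elements.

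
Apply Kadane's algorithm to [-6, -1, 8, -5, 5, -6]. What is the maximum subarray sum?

Using Kadane's algorithm on [-6, -1, 8, -5, 5, -6]:

Scanning through the array:
Position 1 (value -1): max_ending_here = -1, max_so_far = -1
Position 2 (value 8): max_ending_here = 8, max_so_far = 8
Position 3 (value -5): max_ending_here = 3, max_so_far = 8
Position 4 (value 5): max_ending_here = 8, max_so_far = 8
Position 5 (value -6): max_ending_here = 2, max_so_far = 8

Maximum subarray: [8]
Maximum sum: 8

The maximum subarray is [8] with sum 8. This subarray runs from index 2 to index 2.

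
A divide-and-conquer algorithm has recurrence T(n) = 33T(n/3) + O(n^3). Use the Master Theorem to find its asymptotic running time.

Master Theorem for T(n) = 33T(n/3) + O(n^3):

a = 33, b = 3, c = 3
log_b(a) = log_3(33) = 3.1827

Case 1: c = 3 < log_3(33) = 3.1827
T(n) = O(n^(log_3 33))

For T(n) = 33T(n/3) + O(n^3): log_3(33) = 3.1827. This is Case 1 of the Master Theorem (c < log_b(a), work dominated by leaves), giving O(n^(log_3 33)).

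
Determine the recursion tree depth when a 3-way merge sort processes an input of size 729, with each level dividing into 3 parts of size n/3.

For divide and conquer with division factor 3:

Problem sizes at each level:
Level 0: 729
Level 1: 243
Level 2: 81
Level 3: 27
Level 4: 9
Level 5: 3
Level 6: 1

The root is level 0 and the size-1 base case is level 6 (the tree spans levels 0 through 6, i.e. 7 levels counting the root), so the depth is the number of divisions: log_3(729) = 6

The recursion tree depth is log_3(729) = 6. At each level, the problem size is divided by 3, so it takes 6 divisions to reduce to a base case of size 1. The algorithm makes 3 recursive calls at each level.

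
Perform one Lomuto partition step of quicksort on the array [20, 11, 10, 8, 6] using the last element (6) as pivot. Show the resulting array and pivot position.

Lomuto partition with pivot = 6:

Initial array: [20, 11, 10, 8, 6]

arr[0]=20 > 6: no swap
arr[1]=11 > 6: no swap
arr[2]=10 > 6: no swap
arr[3]=8 > 6: no swap

Place pivot at position 0: [6, 11, 10, 8, 20]
Pivot position: 0

After partitioning with pivot 6, the array becomes [6, 11, 10, 8, 20]. The pivot is placed at index 0. All elements to the left of the pivot are <= 6, and all elements to the right are > 6.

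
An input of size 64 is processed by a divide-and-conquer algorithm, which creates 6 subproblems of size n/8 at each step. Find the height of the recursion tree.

For divide and conquer with division factor 8:

Problem sizes at each level:
Level 0: 64
Level 1: 8
Level 2: 1

The root is level 0 and the size-1 base case is level 2 (the tree spans levels 0 through 2, i.e. 3 levels counting the root), so the depth is the number of divisions: log_8(64) = 2

The recursion tree depth is log_8(64) = 2. At each level, the problem size is divided by 8, so it takes 2 divisions to reduce to a base case of size 1. The algorithm makes 6 recursive calls at each level.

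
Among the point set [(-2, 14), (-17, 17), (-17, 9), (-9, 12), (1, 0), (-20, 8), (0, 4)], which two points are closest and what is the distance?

Computing all pairwise distances among 7 points:

d((-2, 14), (-17, 17)) = 15.2971
d((-2, 14), (-17, 9)) = 15.8114
d((-2, 14), (-9, 12)) = 7.2801
d((-2, 14), (1, 0)) = 14.3178
d((-2, 14), (-20, 8)) = 18.9737
d((-2, 14), (0, 4)) = 10.198
d((-17, 17), (-17, 9)) = 8.0
d((-17, 17), (-9, 12)) = 9.434
d((-17, 17), (1, 0)) = 24.7588
d((-17, 17), (-20, 8)) = 9.4868
d((-17, 17), (0, 4)) = 21.4009
d((-17, 9), (-9, 12)) = 8.544
d((-17, 9), (1, 0)) = 20.1246
d((-17, 9), (-20, 8)) = 3.1623 <-- minimum
d((-17, 9), (0, 4)) = 17.72
d((-9, 12), (1, 0)) = 15.6205
d((-9, 12), (-20, 8)) = 11.7047
d((-9, 12), (0, 4)) = 12.0416
d((1, 0), (-20, 8)) = 22.4722
d((1, 0), (0, 4)) = 4.1231
d((-20, 8), (0, 4)) = 20.3961

Closest pair: (-17, 9) and (-20, 8) with distance 3.1623

The closest pair is (-17, 9) and (-20, 8) with Euclidean distance 3.1623. For 7 points, brute-force pairwise comparison is shown above. For large n, the divide-and-conquer algorithm (sort by x, recurse on halves, check the dividing strip) achieves O(n log n).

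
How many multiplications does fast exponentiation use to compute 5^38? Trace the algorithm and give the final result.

Computing 5^38 by squaring (build up from 5^1; each line after the first costs one multiplication):

5^1 = 5
5^2 = (5^1)^2 = 5^2 = 25
5^4 = (5^2)^2 = 25^2 = 625
5^8 = (5^4)^2 = 625^2 = 390625
5^9 = 5 * 5^8 = 5 * 390625 = 1953125
5^18 = (5^9)^2 = 1953125^2 = 3814697265625
5^19 = 5 * 5^18 = 5 * 3814697265625 = 19073486328125
5^38 = (5^19)^2 = 19073486328125^2 = 363797880709171295166015625

Result: 363797880709171295166015625
Multiplications needed: 7 (7 lines after 5^1)

5^38 = 363797880709171295166015625. Using exponentiation by squaring, this requires 7 multiplications. The key idea: if the exponent is even, square the half-power; if odd, multiply by the base once.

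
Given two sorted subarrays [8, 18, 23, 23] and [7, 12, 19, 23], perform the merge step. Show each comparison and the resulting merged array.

Merging process:

Compare 8 vs 7: take 7 from right. Merged: [7]
Compare 8 vs 12: take 8 from left. Merged: [7, 8]
Compare 18 vs 12: take 12 from right. Merged: [7, 8, 12]
Compare 18 vs 19: take 18 from left. Merged: [7, 8, 12, 18]
Compare 23 vs 19: take 19 from right. Merged: [7, 8, 12, 18, 19]
Compare 23 vs 23: take 23 from left. Merged: [7, 8, 12, 18, 19, 23]
Compare 23 vs 23: take 23 from left. Merged: [7, 8, 12, 18, 19, 23, 23]
Append remaining from right: [23]. Merged: [7, 8, 12, 18, 19, 23, 23, 23]

Final merged array: [7, 8, 12, 18, 19, 23, 23, 23]
Total comparisons: 7

The merged array is [7, 8, 12, 18, 19, 23, 23, 23], requiring 7 comparisons. The merge step runs in O(n) time where n is the total number of elements.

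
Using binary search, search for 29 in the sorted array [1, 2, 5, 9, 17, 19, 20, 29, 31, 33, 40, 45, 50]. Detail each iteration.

Binary search for 29 in [1, 2, 5, 9, 17, 19, 20, 29, 31, 33, 40, 45, 50]:

lo=0, hi=12, mid=6, arr[mid]=20 -> 20 < 29, search right half
lo=7, hi=12, mid=9, arr[mid]=33 -> 33 > 29, search left half
lo=7, hi=8, mid=7, arr[mid]=29 -> Found target at index 7!

Binary search finds 29 at index 7 after 3 comparisons. The search repeatedly halves the search space by comparing with the middle element.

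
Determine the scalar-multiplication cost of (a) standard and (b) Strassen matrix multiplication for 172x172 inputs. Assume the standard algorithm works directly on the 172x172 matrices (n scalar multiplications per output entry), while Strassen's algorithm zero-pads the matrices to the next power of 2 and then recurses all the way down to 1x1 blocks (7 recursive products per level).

Matrix multiplication for 172x172 matrices:

Strassen's algorithm requires power-of-2 dimensions. Pad 172x172 to 256x256 (next power of 2).

Standard algorithm: 172^3 = 5088448 multiplications
Strassen's algorithm: 7^(log2(256)) = 7^8 = 5764801 multiplications
Difference: 5088448 - 5764801 = -676353 (Strassen uses MORE here due to padding overhead — for small or just-over-power-of-2 n, padding can outweigh the per-level savings)

Standard: 5088448 multiplications (172^3). Strassen: 5764801 multiplications (7^8, after padding to 256x256). Strassen reduces 8 recursive multiplications to 7 at each level.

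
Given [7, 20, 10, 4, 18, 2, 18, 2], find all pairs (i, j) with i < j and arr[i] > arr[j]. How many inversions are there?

Finding inversions in [7, 20, 10, 4, 18, 2, 18, 2]:

(0, 3): arr[0]=7 > arr[3]=4
(0, 5): arr[0]=7 > arr[5]=2
(0, 7): arr[0]=7 > arr[7]=2
(1, 2): arr[1]=20 > arr[2]=10
(1, 3): arr[1]=20 > arr[3]=4
(1, 4): arr[1]=20 > arr[4]=18
(1, 5): arr[1]=20 > arr[5]=2
(1, 6): arr[1]=20 > arr[6]=18
(1, 7): arr[1]=20 > arr[7]=2
(2, 3): arr[2]=10 > arr[3]=4
(2, 5): arr[2]=10 > arr[5]=2
(2, 7): arr[2]=10 > arr[7]=2
(3, 5): arr[3]=4 > arr[5]=2
(3, 7): arr[3]=4 > arr[7]=2
(4, 5): arr[4]=18 > arr[5]=2
(4, 7): arr[4]=18 > arr[7]=2
(6, 7): arr[6]=18 > arr[7]=2

Total inversions: 17

The array has 17 inversion(s): (0,3), (0,5), (0,7), (1,2), (1,3), (1,4), (1,5), (1,6), (1,7), (2,3), (2,5), (2,7), (3,5), (3,7), (4,5), (4,7), (6,7). Each pair (i,j) satisfies i < j and arr[i] > arr[j].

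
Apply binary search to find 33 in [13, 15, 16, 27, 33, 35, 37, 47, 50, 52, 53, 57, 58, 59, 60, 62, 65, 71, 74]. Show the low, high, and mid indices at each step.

Binary search for 33 in [13, 15, 16, 27, 33, 35, 37, 47, 50, 52, 53, 57, 58, 59, 60, 62, 65, 71, 74]:

lo=0, hi=18, mid=9, arr[mid]=52 -> 52 > 33, search left half
lo=0, hi=8, mid=4, arr[mid]=33 -> Found target at index 4!

Binary search finds 33 at index 4 after 2 comparisons. The search repeatedly halves the search space by comparing with the middle element.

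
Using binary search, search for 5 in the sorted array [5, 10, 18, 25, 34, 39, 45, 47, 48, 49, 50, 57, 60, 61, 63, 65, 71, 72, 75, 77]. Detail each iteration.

Binary search for 5 in [5, 10, 18, 25, 34, 39, 45, 47, 48, 49, 50, 57, 60, 61, 63, 65, 71, 72, 75, 77]:

lo=0, hi=19, mid=9, arr[mid]=49 -> 49 > 5, search left half
lo=0, hi=8, mid=4, arr[mid]=34 -> 34 > 5, search left half
lo=0, hi=3, mid=1, arr[mid]=10 -> 10 > 5, search left half
lo=0, hi=0, mid=0, arr[mid]=5 -> Found target at index 0!

Binary search finds 5 at index 0 after 4 comparisons. The search repeatedly halves the search space by comparing with the middle element.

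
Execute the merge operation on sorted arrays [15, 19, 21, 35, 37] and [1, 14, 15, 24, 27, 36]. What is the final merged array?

Merging process:

Compare 15 vs 1: take 1 from right. Merged: [1]
Compare 15 vs 14: take 14 from right. Merged: [1, 14]
Compare 15 vs 15: take 15 from left. Merged: [1, 14, 15]
Compare 19 vs 15: take 15 from right. Merged: [1, 14, 15, 15]
Compare 19 vs 24: take 19 from left. Merged: [1, 14, 15, 15, 19]
Compare 21 vs 24: take 21 from left. Merged: [1, 14, 15, 15, 19, 21]
Compare 35 vs 24: take 24 from right. Merged: [1, 14, 15, 15, 19, 21, 24]
Compare 35 vs 27: take 27 from right. Merged: [1, 14, 15, 15, 19, 21, 24, 27]
Compare 35 vs 36: take 35 from left. Merged: [1, 14, 15, 15, 19, 21, 24, 27, 35]
Compare 37 vs 36: take 36 from right. Merged: [1, 14, 15, 15, 19, 21, 24, 27, 35, 36]
Append remaining from left: [37]. Merged: [1, 14, 15, 15, 19, 21, 24, 27, 35, 36, 37]

Final merged array: [1, 14, 15, 15, 19, 21, 24, 27, 35, 36, 37]
Total comparisons: 10

The merged array is [1, 14, 15, 15, 19, 21, 24, 27, 35, 36, 37], requiring 10 comparisons. The merge step runs in O(n) time where n is the total number of elements.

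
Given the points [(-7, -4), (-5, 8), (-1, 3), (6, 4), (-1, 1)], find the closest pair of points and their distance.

Computing all pairwise distances among 5 points:

d((-7, -4), (-5, 8)) = 12.1655
d((-7, -4), (-1, 3)) = 9.2195
d((-7, -4), (6, 4)) = 15.2643
d((-7, -4), (-1, 1)) = 7.8102
d((-5, 8), (-1, 3)) = 6.4031
d((-5, 8), (6, 4)) = 11.7047
d((-5, 8), (-1, 1)) = 8.0623
d((-1, 3), (6, 4)) = 7.0711
d((-1, 3), (-1, 1)) = 2.0 <-- minimum
d((6, 4), (-1, 1)) = 7.6158

Closest pair: (-1, 3) and (-1, 1) with distance 2.0

The closest pair is (-1, 3) and (-1, 1) with Euclidean distance 2.0. For 5 points, brute-force pairwise comparison is shown above. For large n, the divide-and-conquer algorithm (sort by x, recurse on halves, check the dividing strip) achieves O(n log n).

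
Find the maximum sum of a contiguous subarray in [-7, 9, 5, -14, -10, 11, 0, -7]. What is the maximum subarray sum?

Using Kadane's algorithm on [-7, 9, 5, -14, -10, 11, 0, -7]:

Scanning through the array:
Position 1 (value 9): max_ending_here = 9, max_so_far = 9
Position 2 (value 5): max_ending_here = 14, max_so_far = 14
Position 3 (value -14): max_ending_here = 0, max_so_far = 14
Position 4 (value -10): max_ending_here = -10, max_so_far = 14
Position 5 (value 11): max_ending_here = 11, max_so_far = 14
Position 6 (value 0): max_ending_here = 11, max_so_far = 14
Position 7 (value -7): max_ending_here = 4, max_so_far = 14

Maximum subarray: [9, 5]
Maximum sum: 14

The maximum subarray is [9, 5] with sum 14. This subarray runs from index 1 to index 2.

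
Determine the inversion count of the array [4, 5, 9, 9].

Finding inversions in [4, 5, 9, 9]:


Total inversions: 0

The array has 0 inversions. It is already sorted.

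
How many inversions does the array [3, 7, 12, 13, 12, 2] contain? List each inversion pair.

Finding inversions in [3, 7, 12, 13, 12, 2]:

(0, 5): arr[0]=3 > arr[5]=2
(1, 5): arr[1]=7 > arr[5]=2
(2, 5): arr[2]=12 > arr[5]=2
(3, 4): arr[3]=13 > arr[4]=12
(3, 5): arr[3]=13 > arr[5]=2
(4, 5): arr[4]=12 > arr[5]=2

Total inversions: 6

The array has 6 inversion(s): (0,5), (1,5), (2,5), (3,4), (3,5), (4,5). Each pair (i,j) satisfies i < j and arr[i] > arr[j].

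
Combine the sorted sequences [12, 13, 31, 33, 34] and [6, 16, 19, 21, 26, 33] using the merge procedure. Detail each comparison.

Merging process:

Compare 12 vs 6: take 6 from right. Merged: [6]
Compare 12 vs 16: take 12 from left. Merged: [6, 12]
Compare 13 vs 16: take 13 from left. Merged: [6, 12, 13]
Compare 31 vs 16: take 16 from right. Merged: [6, 12, 13, 16]
Compare 31 vs 19: take 19 from right. Merged: [6, 12, 13, 16, 19]
Compare 31 vs 21: take 21 from right. Merged: [6, 12, 13, 16, 19, 21]
Compare 31 vs 26: take 26 from right. Merged: [6, 12, 13, 16, 19, 21, 26]
Compare 31 vs 33: take 31 from left. Merged: [6, 12, 13, 16, 19, 21, 26, 31]
Compare 33 vs 33: take 33 from left. Merged: [6, 12, 13, 16, 19, 21, 26, 31, 33]
Compare 34 vs 33: take 33 from right. Merged: [6, 12, 13, 16, 19, 21, 26, 31, 33, 33]
Append remaining from left: [34]. Merged: [6, 12, 13, 16, 19, 21, 26, 31, 33, 33, 34]

Final merged array: [6, 12, 13, 16, 19, 21, 26, 31, 33, 33, 34]
Total comparisons: 10

The merged array is [6, 12, 13, 16, 19, 21, 26, 31, 33, 33, 34], requiring 10 comparisons. The merge step runs in O(n) time where n is the total number of elements.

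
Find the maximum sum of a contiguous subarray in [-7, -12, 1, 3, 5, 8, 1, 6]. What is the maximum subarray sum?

Using Kadane's algorithm on [-7, -12, 1, 3, 5, 8, 1, 6]:

Scanning through the array:
Position 1 (value -12): max_ending_here = -12, max_so_far = -7
Position 2 (value 1): max_ending_here = 1, max_so_far = 1
Position 3 (value 3): max_ending_here = 4, max_so_far = 4
Position 4 (value 5): max_ending_here = 9, max_so_far = 9
Position 5 (value 8): max_ending_here = 17, max_so_far = 17
Position 6 (value 1): max_ending_here = 18, max_so_far = 18
Position 7 (value 6): max_ending_here = 24, max_so_far = 24

Maximum subarray: [1, 3, 5, 8, 1, 6]
Maximum sum: 24

The maximum subarray is [1, 3, 5, 8, 1, 6] with sum 24. This subarray runs from index 2 to index 7.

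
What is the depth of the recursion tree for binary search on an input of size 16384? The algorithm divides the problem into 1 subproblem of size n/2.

For divide and conquer with division factor 2:

Problem sizes at each level:
Level 0: 16384
Level 1: 8192
Level 2: 4096
Level 3: 2048
Level 4: 1024
Level 5: 512
Level 6: 256
Level 7: 128
Level 8: 64
Level 9: 32
Level 10: 16
Level 11: 8
Level 12: 4
Level 13: 2
Level 14: 1

The root is level 0 and the size-1 base case is level 14 (the tree spans levels 0 through 14, i.e. 15 levels counting the root), so the depth is the number of divisions: log_2(16384) = 14

The recursion tree depth is log_2(16384) = 14. At each level, the problem size is divided by 2, so it takes 14 divisions to reduce to a base case of size 1. The algorithm makes 1 recursive call at each level.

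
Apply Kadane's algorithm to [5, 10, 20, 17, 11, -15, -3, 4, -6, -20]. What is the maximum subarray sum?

Using Kadane's algorithm on [5, 10, 20, 17, 11, -15, -3, 4, -6, -20]:

Scanning through the array:
Position 1 (value 10): max_ending_here = 15, max_so_far = 15
Position 2 (value 20): max_ending_here = 35, max_so_far = 35
Position 3 (value 17): max_ending_here = 52, max_so_far = 52
Position 4 (value 11): max_ending_here = 63, max_so_far = 63
Position 5 (value -15): max_ending_here = 48, max_so_far = 63
Position 6 (value -3): max_ending_here = 45, max_so_far = 63
Position 7 (value 4): max_ending_here = 49, max_so_far = 63
Position 8 (value -6): max_ending_here = 43, max_so_far = 63
Position 9 (value -20): max_ending_here = 23, max_so_far = 63

Maximum subarray: [5, 10, 20, 17, 11]
Maximum sum: 63

The maximum subarray is [5, 10, 20, 17, 11] with sum 63. This subarray runs from index 0 to index 4.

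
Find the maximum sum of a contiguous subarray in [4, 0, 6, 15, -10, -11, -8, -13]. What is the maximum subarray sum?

Using Kadane's algorithm on [4, 0, 6, 15, -10, -11, -8, -13]:

Scanning through the array:
Position 1 (value 0): max_ending_here = 4, max_so_far = 4
Position 2 (value 6): max_ending_here = 10, max_so_far = 10
Position 3 (value 15): max_ending_here = 25, max_so_far = 25
Position 4 (value -10): max_ending_here = 15, max_so_far = 25
Position 5 (value -11): max_ending_here = 4, max_so_far = 25
Position 6 (value -8): max_ending_here = -4, max_so_far = 25
Position 7 (value -13): max_ending_here = -13, max_so_far = 25

Maximum subarray: [4, 0, 6, 15]
Maximum sum: 25

The maximum subarray is [4, 0, 6, 15] with sum 25. This subarray runs from index 0 to index 3.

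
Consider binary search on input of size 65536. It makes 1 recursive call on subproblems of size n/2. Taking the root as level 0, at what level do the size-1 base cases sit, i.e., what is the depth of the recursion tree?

For divide and conquer with division factor 2:

Problem sizes at each level:
Level 0: 65536
Level 1: 32768
Level 2: 16384
Level 3: 8192
Level 4: 4096
Level 5: 2048
Level 6: 1024
Level 7: 512
Level 8: 256
Level 9: 128
Level 10: 64
Level 11: 32
Level 12: 16
Level 13: 8
Level 14: 4
Level 15: 2
Level 16: 1

The root is level 0 and the size-1 base case is level 16 (the tree spans levels 0 through 16, i.e. 17 levels counting the root), so the depth is the number of divisions: log_2(65536) = 16

The recursion tree depth is log_2(65536) = 16. At each level, the problem size is divided by 2, so it takes 16 divisions to reduce to a base case of size 1. The algorithm makes 1 recursive call at each level.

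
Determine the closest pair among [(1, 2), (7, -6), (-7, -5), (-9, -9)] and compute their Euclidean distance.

Computing all pairwise distances among 4 points:

d((1, 2), (7, -6)) = 10.0
d((1, 2), (-7, -5)) = 10.6301
d((1, 2), (-9, -9)) = 14.8661
d((7, -6), (-7, -5)) = 14.0357
d((7, -6), (-9, -9)) = 16.2788
d((-7, -5), (-9, -9)) = 4.4721 <-- minimum

Closest pair: (-7, -5) and (-9, -9) with distance 4.4721

The closest pair is (-7, -5) and (-9, -9) with Euclidean distance 4.4721. For 4 points, brute-force pairwise comparison is shown above. For large n, the divide-and-conquer algorithm (sort by x, recurse on halves, check the dividing strip) achieves O(n log n).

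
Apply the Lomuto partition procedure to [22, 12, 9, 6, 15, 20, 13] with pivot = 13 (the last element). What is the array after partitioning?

Lomuto partition with pivot = 13:

Initial array: [22, 12, 9, 6, 15, 20, 13]

arr[0]=22 > 13: no swap
arr[1]=12 <= 13: swap with position 0, array becomes [12, 22, 9, 6, 15, 20, 13]
arr[2]=9 <= 13: swap with position 1, array becomes [12, 9, 22, 6, 15, 20, 13]
arr[3]=6 <= 13: swap with position 2, array becomes [12, 9, 6, 22, 15, 20, 13]
arr[4]=15 > 13: no swap
arr[5]=20 > 13: no swap

Place pivot at position 3: [12, 9, 6, 13, 15, 20, 22]
Pivot position: 3

After partitioning with pivot 13, the array becomes [12, 9, 6, 13, 15, 20, 22]. The pivot is placed at index 3. All elements to the left of the pivot are <= 13, and all elements to the right are > 13.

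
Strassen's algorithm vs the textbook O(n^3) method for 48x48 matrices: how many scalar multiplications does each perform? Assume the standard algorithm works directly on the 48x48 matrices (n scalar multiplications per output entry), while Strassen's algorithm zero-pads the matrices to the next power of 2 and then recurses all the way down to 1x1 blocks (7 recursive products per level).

Matrix multiplication for 48x48 matrices:

Strassen's algorithm requires power-of-2 dimensions. Pad 48x48 to 64x64 (next power of 2).

Standard algorithm: 48^3 = 110592 multiplications
Strassen's algorithm: 7^(log2(64)) = 7^6 = 117649 multiplications
Difference: 110592 - 117649 = -7057 (Strassen uses MORE here due to padding overhead — for small or just-over-power-of-2 n, padding can outweigh the per-level savings)

Standard: 110592 multiplications (48^3). Strassen: 117649 multiplications (7^6, after padding to 64x64). Strassen reduces 8 recursive multiplications to 7 at each level.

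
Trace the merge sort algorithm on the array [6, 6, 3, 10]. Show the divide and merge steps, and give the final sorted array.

Merge sort trace:

Split: [6, 6, 3, 10] -> [6, 6] and [3, 10]
  Split: [6, 6] -> [6] and [6]
  Merge: [6] + [6] -> [6, 6]
  Split: [3, 10] -> [3] and [10]
  Merge: [3] + [10] -> [3, 10]
Merge: [6, 6] + [3, 10] -> [3, 6, 6, 10]

Final sorted array: [3, 6, 6, 10]

The merge sort proceeds by recursively splitting the array and merging sorted halves.
After all merges, the sorted array is [3, 6, 6, 10].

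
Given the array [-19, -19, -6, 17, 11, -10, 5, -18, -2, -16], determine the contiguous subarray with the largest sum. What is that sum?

Using Kadane's algorithm on [-19, -19, -6, 17, 11, -10, 5, -18, -2, -16]:

Scanning through the array:
Position 1 (value -19): max_ending_here = -19, max_so_far = -19
Position 2 (value -6): max_ending_here = -6, max_so_far = -6
Position 3 (value 17): max_ending_here = 17, max_so_far = 17
Position 4 (value 11): max_ending_here = 28, max_so_far = 28
Position 5 (value -10): max_ending_here = 18, max_so_far = 28
Position 6 (value 5): max_ending_here = 23, max_so_far = 28
Position 7 (value -18): max_ending_here = 5, max_so_far = 28
Position 8 (value -2): max_ending_here = 3, max_so_far = 28
Position 9 (value -16): max_ending_here = -13, max_so_far = 28

Maximum subarray: [17, 11]
Maximum sum: 28

The maximum subarray is [17, 11] with sum 28. This subarray runs from index 3 to index 4.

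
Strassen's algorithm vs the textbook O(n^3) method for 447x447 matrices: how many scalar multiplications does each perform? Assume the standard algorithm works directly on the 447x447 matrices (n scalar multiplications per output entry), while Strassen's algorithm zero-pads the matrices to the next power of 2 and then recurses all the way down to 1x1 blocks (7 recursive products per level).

Matrix multiplication for 447x447 matrices:

Strassen's algorithm requires power-of-2 dimensions. Pad 447x447 to 512x512 (next power of 2).

Standard algorithm: 447^3 = 89314623 multiplications
Strassen's algorithm: 7^(log2(512)) = 7^9 = 40353607 multiplications
Savings: 89314623 - 40353607 = 48961016 multiplications

Standard: 89314623 multiplications (447^3). Strassen: 40353607 multiplications (7^9, after padding to 512x512). Strassen reduces 8 recursive multiplications to 7 at each level.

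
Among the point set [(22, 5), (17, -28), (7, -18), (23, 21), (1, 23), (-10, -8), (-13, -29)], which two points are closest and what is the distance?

Computing all pairwise distances among 7 points:

d((22, 5), (17, -28)) = 33.3766
d((22, 5), (7, -18)) = 27.4591
d((22, 5), (23, 21)) = 16.0312
d((22, 5), (1, 23)) = 27.6586
d((22, 5), (-10, -8)) = 34.5398
d((22, 5), (-13, -29)) = 48.7955
d((17, -28), (7, -18)) = 14.1421 <-- minimum
d((17, -28), (23, 21)) = 49.366
d((17, -28), (1, 23)) = 53.4509
d((17, -28), (-10, -8)) = 33.6006
d((17, -28), (-13, -29)) = 30.0167
d((7, -18), (23, 21)) = 42.1545
d((7, -18), (1, 23)) = 41.4367
d((7, -18), (-10, -8)) = 19.7231
d((7, -18), (-13, -29)) = 22.8254
d((23, 21), (1, 23)) = 22.0907
d((23, 21), (-10, -8)) = 43.9318
d((23, 21), (-13, -29)) = 61.6117
d((1, 23), (-10, -8)) = 32.8938
d((1, 23), (-13, -29)) = 53.8516
d((-10, -8), (-13, -29)) = 21.2132

Closest pair: (17, -28) and (7, -18) with distance 14.1421

The closest pair is (17, -28) and (7, -18) with Euclidean distance 14.1421. For 7 points, brute-force pairwise comparison is shown above. For large n, the divide-and-conquer algorithm (sort by x, recurse on halves, check the dividing strip) achieves O(n log n).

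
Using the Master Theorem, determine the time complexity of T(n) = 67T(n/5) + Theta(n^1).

Master Theorem for T(n) = 67T(n/5) + O(n^1):

a = 67, b = 5, c = 1
log_b(a) = log_5(67) = 2.6125

Case 1: c = 1 < log_5(67) = 2.6125
T(n) = O(n^(log_5 67))

For T(n) = 67T(n/5) + O(n^1): log_5(67) = 2.6125. This is Case 1 of the Master Theorem (c < log_b(a), work dominated by leaves), giving O(n^(log_5 67)).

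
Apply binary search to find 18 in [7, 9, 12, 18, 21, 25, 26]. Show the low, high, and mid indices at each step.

Binary search for 18 in [7, 9, 12, 18, 21, 25, 26]:

lo=0, hi=6, mid=3, arr[mid]=18 -> Found target at index 3!

Binary search finds 18 at index 3 after 1 comparisons. The search repeatedly halves the search space by comparing with the middle element.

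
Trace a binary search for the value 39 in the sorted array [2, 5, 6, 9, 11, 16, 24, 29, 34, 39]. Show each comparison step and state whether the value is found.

Binary search for 39 in [2, 5, 6, 9, 11, 16, 24, 29, 34, 39]:

lo=0, hi=9, mid=4, arr[mid]=11 -> 11 < 39, search right half
lo=5, hi=9, mid=7, arr[mid]=29 -> 29 < 39, search right half
lo=8, hi=9, mid=8, arr[mid]=34 -> 34 < 39, search right half
lo=9, hi=9, mid=9, arr[mid]=39 -> Found target at index 9!

Binary search finds 39 at index 9 after 4 comparisons. The search repeatedly halves the search space by comparing with the middle element.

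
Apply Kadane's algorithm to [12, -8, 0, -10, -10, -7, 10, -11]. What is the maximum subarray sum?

Using Kadane's algorithm on [12, -8, 0, -10, -10, -7, 10, -11]:

Scanning through the array:
Position 1 (value -8): max_ending_here = 4, max_so_far = 12
Position 2 (value 0): max_ending_here = 4, max_so_far = 12
Position 3 (value -10): max_ending_here = -6, max_so_far = 12
Position 4 (value -10): max_ending_here = -10, max_so_far = 12
Position 5 (value -7): max_ending_here = -7, max_so_far = 12
Position 6 (value 10): max_ending_here = 10, max_so_far = 12
Position 7 (value -11): max_ending_here = -1, max_so_far = 12

Maximum subarray: [12]
Maximum sum: 12

The maximum subarray is [12] with sum 12. This subarray runs from index 0 to index 0.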